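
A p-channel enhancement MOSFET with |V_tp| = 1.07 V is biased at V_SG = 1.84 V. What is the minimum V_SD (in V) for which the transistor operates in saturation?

The boundary between triode and saturation is V_SD = V_SG − |V_tp| = V_ov.
V_ov = 1.84 − 1.07 = 0.77 V.

V_SD,sat = 0.770 V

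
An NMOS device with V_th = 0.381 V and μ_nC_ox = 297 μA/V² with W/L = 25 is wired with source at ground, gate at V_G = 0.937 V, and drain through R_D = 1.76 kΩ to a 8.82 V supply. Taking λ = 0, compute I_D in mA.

V_GS = V_G = 0.937 V, so V_ov = 0.937 − 0.381 = 0.556 V.
k_n = μ_nC_ox · (W/L) = 7.425 mA/V².
Assume saturation: I_D = ½ k_n V_ov² = 0.5 × 7.425 × 0.556² = 1.15 mA, giving V_DS = V_DD − I_D R_D = 8.82 − 1.15 × 1.76 = 6.8 V.
V_DS = 6.8 V ≥ V_ov = 0.556 V, confirming saturation.

I_D = 1.15 mA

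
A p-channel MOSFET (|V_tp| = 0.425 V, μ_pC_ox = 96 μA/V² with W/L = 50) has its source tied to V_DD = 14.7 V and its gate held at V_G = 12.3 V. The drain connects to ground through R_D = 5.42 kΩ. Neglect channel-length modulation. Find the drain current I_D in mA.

I_D = 2.66 mA

V_SG = V_DD − V_G = 14.7 − 12.3 = 2.4 V, so V_ov = 2.4 − 0.425 = 1.97 V.
k_p = μ_pC_ox · (W/L) = 4.8 mA/V².
Assume saturation: I_D = ½ k_p V_ov² = 0.5 × 4.8 × 1.97² = 9.36 mA, giving V_SD = V_DD − I_D R_D = 14.7 − 9.36 × 5.42 = -36 V.
But -36 V < V_ov = 1.97 V, so the device is actually in triode.
In triode I_D = k_p[V_ov V_SD − ½ V_SD²] and I_D = (V_DD − V_SD)/R_D. Equating: 13 V_SD² − 52.38 V_SD + 14.7 = 0, giving V_SD = 0.304 V (the root below V_ov).
I_D = (14.7 − 0.304) / 5.42 = 2.66 mA.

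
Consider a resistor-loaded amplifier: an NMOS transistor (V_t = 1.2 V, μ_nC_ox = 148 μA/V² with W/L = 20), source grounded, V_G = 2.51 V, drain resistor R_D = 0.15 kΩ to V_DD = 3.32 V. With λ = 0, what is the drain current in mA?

V_GS = V_G = 2.51 V, so V_ov = 2.51 − 1.2 = 1.31 V.
k_n = μ_nC_ox · (W/L) = 2.96 mA/V².
Assume saturation: I_D = ½ k_n V_ov² = 0.5 × 2.96 × 1.31² = 2.54 mA, giving V_DS = V_DD − I_D R_D = 3.32 − 2.54 × 0.15 = 2.94 V.
V_DS = 2.94 V ≥ V_ov = 1.31 V, confirming saturation.

I_D = 2.54 mA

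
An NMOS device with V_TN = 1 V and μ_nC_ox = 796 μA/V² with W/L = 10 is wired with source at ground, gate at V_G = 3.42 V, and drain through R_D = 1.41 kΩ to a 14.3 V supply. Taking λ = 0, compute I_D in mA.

V_GS = V_G = 3.42 V, so V_ov = 3.42 − 1 = 2.42 V.
k_n = μ_nC_ox · (W/L) = 7.96 mA/V².
Assume saturation: I_D = ½ k_n V_ov² = 0.5 × 7.96 × 2.42² = 23.3 mA, giving V_DS = V_DD − I_D R_D = 14.3 − 23.3 × 1.41 = -18.6 V.
But -18.6 V < V_ov = 2.42 V, so the device is actually in triode.
In triode I_D = k_n[V_ov V_DS − ½ V_DS²] and I_D = (V_DD − V_DS)/R_D. Equating: 5.61 V_DS² − 28.16 V_DS + 14.3 = 0, giving V_DS = 0.573 V (the root below V_ov).
I_D = (14.3 − 0.573) / 1.41 = 9.74 mA.

I_D = 9.74 mA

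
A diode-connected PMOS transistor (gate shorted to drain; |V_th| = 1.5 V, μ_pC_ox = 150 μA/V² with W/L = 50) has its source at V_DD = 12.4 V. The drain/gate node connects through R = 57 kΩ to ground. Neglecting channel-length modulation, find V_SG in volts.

V_SG = 1.72 V

With gate tied to drain, V_SG = V_SD ≥ V_SG − |V_th|, so the device is in saturation.
k_p = μ_pC_ox · (W/L) = 7.5 mA/V².
KCL at the drain: ½ k_p (V_SG − |V_th|)² = (V_DD − V_SG)/R.
Let x = V_SG − 1.5. Then 214 x² + x − 10.9 = 0, giving x = 0.223 V (positive root), so V_SG = 1.72 V.
I_D = (V_DD − V_SG)/R = (12.4 − 1.72) / 57 = 0.187 mA.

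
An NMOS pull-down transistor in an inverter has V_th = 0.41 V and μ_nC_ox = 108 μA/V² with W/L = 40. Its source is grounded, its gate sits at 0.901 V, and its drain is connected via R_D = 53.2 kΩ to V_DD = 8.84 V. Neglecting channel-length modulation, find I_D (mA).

I_D = 0.165 mA

V_GS = V_G = 0.901 V, so V_ov = 0.901 − 0.41 = 0.491 V.
k_n = μ_nC_ox · (W/L) = 4.32 mA/V².
Assume saturation: I_D = ½ k_n V_ov² = 0.5 × 4.32 × 0.491² = 0.521 mA, giving V_DS = V_DD − I_D R_D = 8.84 − 0.521 × 53.2 = -18.9 V.
But -18.9 V < V_ov = 0.491 V, so the device is actually in triode.
In triode I_D = k_n[V_ov V_DS − ½ V_DS²] and I_D = (V_DD − V_DS)/R_D. Equating: 115 V_DS² − 113.8 V_DS + 8.84 = 0, giving V_DS = 0.0849 V (the root below V_ov).
I_D = (8.84 − 0.0849) / 53.2 = 0.165 mA.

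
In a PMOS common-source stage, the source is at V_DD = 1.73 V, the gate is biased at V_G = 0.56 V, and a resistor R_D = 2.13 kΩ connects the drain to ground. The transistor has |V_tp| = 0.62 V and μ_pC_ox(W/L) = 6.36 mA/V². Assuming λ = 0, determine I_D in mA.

V_SG = V_DD − V_G = 1.73 − 0.56 = 1.17 V, so V_ov = 1.17 − 0.62 = 0.55 V.
Assume saturation: I_D = ½ k_p V_ov² = 0.5 × 6.36 × 0.55² = 0.962 mA, giving V_SD = V_DD − I_D R_D = 1.73 − 0.962 × 2.13 = -0.319 V.
But -0.319 V < V_ov = 0.55 V, so the device is actually in triode.
In triode I_D = k_p[V_ov V_SD − ½ V_SD²] and I_D = (V_DD − V_SD)/R_D. Equating: 6.77 V_SD² − 8.451 V_SD + 1.73 = 0, giving V_SD = 0.258 V (the root below V_ov).
I_D = (1.73 − 0.258) / 2.13 = 0.691 mA.

I_D = 0.691 mA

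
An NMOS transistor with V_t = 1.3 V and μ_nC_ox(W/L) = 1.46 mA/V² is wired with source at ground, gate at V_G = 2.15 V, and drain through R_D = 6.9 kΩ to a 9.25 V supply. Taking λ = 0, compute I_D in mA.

I_D = 0.527 mA

V_GS = V_G = 2.15 V, so V_ov = 2.15 − 1.3 = 0.85 V.
Assume saturation: I_D = ½ k_n V_ov² = 0.5 × 1.46 × 0.85² = 0.527 mA, giving V_DS = V_DD − I_D R_D = 9.25 − 0.527 × 6.9 = 5.61 V.
V_DS = 5.61 V ≥ V_ov = 0.85 V, confirming saturation.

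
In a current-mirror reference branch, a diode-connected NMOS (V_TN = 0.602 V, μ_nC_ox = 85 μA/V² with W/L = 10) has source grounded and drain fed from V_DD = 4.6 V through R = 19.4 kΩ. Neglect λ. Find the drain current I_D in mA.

With gate tied to drain, V_GS = V_DS ≥ V_GS − V_TN, so the device is in saturation.
k_n = μ_nC_ox · (W/L) = 0.85 mA/V².
KCL at the drain: ½ k_n (V_GS − V_TN)² = (V_DD − V_GS)/R.
Let x = V_GS − 0.602. Then 8.24 x² + x − 3.998 = 0, giving x = 0.638 V (positive root), so V_GS = 1.24 V.
I_D = (V_DD − V_GS)/R = (4.6 − 1.24) / 19.4 = 0.173 mA.

I_D = 0.173 mA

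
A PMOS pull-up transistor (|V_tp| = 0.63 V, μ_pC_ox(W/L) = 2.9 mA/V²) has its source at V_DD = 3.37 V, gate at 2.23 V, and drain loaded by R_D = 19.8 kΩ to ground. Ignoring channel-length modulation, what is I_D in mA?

V_SG = V_DD − V_G = 3.37 − 2.23 = 1.14 V, so V_ov = 1.14 − 0.63 = 0.51 V.
Assume saturation: I_D = ½ k_p V_ov² = 0.5 × 2.9 × 0.51² = 0.377 mA, giving V_SD = V_DD − I_D R_D = 3.37 − 0.377 × 19.8 = -4.1 V.
But -4.1 V < V_ov = 0.51 V, so the device is actually in triode.
In triode I_D = k_p[V_ov V_SD − ½ V_SD²] and I_D = (V_DD − V_SD)/R_D. Equating: 28.7 V_SD² − 30.28 V_SD + 3.37 = 0, giving V_SD = 0.126 V (the root below V_ov).
I_D = (3.37 − 0.126) / 19.8 = 0.164 mA.

I_D = 0.164 mA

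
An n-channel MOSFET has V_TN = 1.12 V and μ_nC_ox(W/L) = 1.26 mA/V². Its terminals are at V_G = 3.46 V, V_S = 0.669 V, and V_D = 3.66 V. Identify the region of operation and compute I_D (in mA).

V_GS = V_G − V_S = 3.46 − 0.669 = 2.79 V; V_DS = V_D − V_S = 3.66 − 0.669 = 2.99 V.
V_ov = V_GS − V_TN = 2.79 − 1.12 = 1.67 V.
Since V_DS = 2.99 V ≥ V_ov = 1.67 V, the device is in saturation.
I_D = ½ k_n V_ov² = 0.5 × 1.26 × 1.67² = 1.76 mA.

Saturation; I_D = 1.76 mA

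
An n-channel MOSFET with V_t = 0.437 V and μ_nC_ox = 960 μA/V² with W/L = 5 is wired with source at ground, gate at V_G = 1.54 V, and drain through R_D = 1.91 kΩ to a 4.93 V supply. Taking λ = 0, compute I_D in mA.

V_GS = V_G = 1.54 V, so V_ov = 1.54 − 0.437 = 1.1 V.
k_n = μ_nC_ox · (W/L) = 4.8 mA/V².
Assume saturation: I_D = ½ k_n V_ov² = 0.5 × 4.8 × 1.1² = 2.92 mA, giving V_DS = V_DD − I_D R_D = 4.93 − 2.92 × 1.91 = -0.647 V.
But -0.647 V < V_ov = 1.1 V, so the device is actually in triode.
In triode I_D = k_n[V_ov V_DS − ½ V_DS²] and I_D = (V_DD − V_DS)/R_D. Equating: 4.58 V_DS² − 11.11 V_DS + 4.93 = 0, giving V_DS = 0.585 V (the root below V_ov).
I_D = (4.93 − 0.585) / 1.91 = 2.28 mA.

I_D = 2.28 mA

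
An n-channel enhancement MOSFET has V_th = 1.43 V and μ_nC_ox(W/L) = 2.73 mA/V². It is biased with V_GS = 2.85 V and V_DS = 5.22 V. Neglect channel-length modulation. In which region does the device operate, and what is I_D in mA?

Saturation; I_D = 2.75 mA

V_ov = V_GS − V_th = 2.85 − 1.43 = 1.42 V.
Since V_DS = 5.22 V ≥ V_ov = 1.42 V, the device is in saturation.
I_D = ½ k_n V_ov² = 0.5 × 2.73 × 1.42² = 2.75 mA.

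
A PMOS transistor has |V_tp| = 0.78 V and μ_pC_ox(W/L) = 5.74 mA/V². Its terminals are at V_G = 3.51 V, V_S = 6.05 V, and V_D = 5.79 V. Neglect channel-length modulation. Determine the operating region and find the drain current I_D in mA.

V_SG = V_S − V_G = 6.05 − 3.51 = 2.54 V; V_SD = V_S − V_D = 6.05 − 5.79 = 0.26 V.
V_ov = V_SG − |V_tp| = 2.54 − 0.78 = 1.76 V.
Since V_SD = 0.26 V < V_ov = 1.76 V, the device is in the triode region.
I_D = k_p [V_ov · V_SD − ½ V_SD²] = 5.74 × [1.76 × 0.26 − 0.5 × 0.26²] = 2.43 mA.

Triode; I_D = 2.43 mA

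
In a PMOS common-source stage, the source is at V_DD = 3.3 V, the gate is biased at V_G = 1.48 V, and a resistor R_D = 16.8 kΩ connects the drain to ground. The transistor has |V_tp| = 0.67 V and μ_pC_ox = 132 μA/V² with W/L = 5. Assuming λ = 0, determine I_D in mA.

I_D = 0.180 mA

V_SG = V_DD − V_G = 3.3 − 1.48 = 1.82 V, so V_ov = 1.82 − 0.67 = 1.15 V.
k_p = μ_pC_ox · (W/L) = 0.66 mA/V².
Assume saturation: I_D = ½ k_p V_ov² = 0.5 × 0.66 × 1.15² = 0.436 mA, giving V_SD = V_DD − I_D R_D = 3.3 − 0.436 × 16.8 = -4.03 V.
But -4.03 V < V_ov = 1.15 V, so the device is actually in triode.
In triode I_D = k_p[V_ov V_SD − ½ V_SD²] and I_D = (V_DD − V_SD)/R_D. Equating: 5.54 V_SD² − 13.75 V_SD + 3.3 = 0, giving V_SD = 0.269 V (the root below V_ov).
I_D = (3.3 − 0.269) / 16.8 = 0.18 mA.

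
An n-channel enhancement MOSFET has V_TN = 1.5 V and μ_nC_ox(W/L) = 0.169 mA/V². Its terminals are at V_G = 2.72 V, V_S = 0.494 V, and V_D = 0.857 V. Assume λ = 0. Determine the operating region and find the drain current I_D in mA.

V_GS = V_G − V_S = 2.72 − 0.494 = 2.23 V; V_DS = V_D − V_S = 0.857 − 0.494 = 0.363 V.
V_ov = V_GS − V_TN = 2.23 − 1.5 = 0.726 V.
Since V_DS = 0.363 V < V_ov = 0.726 V, the device is in the triode region.
I_D = k_n [V_ov · V_DS − ½ V_DS²] = 0.169 × [0.726 × 0.363 − 0.5 × 0.363²] = 0.0334 mA.

Triode; I_D = 0.0334 mA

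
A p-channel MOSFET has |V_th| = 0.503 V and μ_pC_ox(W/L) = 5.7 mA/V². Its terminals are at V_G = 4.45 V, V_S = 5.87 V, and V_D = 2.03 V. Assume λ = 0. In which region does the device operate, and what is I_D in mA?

V_SG = V_S − V_G = 5.87 − 4.45 = 1.42 V; V_SD = V_S − V_D = 5.87 − 2.03 = 3.84 V.
V_ov = V_SG − |V_th| = 1.42 − 0.503 = 0.917 V.
Since V_SD = 3.84 V ≥ V_ov = 0.917 V, the device is in saturation.
I_D = ½ k_p V_ov² = 0.5 × 5.7 × 0.917² = 2.4 mA.

Saturation; I_D = 2.40 mA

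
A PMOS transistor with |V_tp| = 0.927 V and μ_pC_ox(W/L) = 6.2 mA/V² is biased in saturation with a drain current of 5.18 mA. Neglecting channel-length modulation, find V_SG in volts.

V_SG = 2.22 V

In saturation I_D = ½ k_p (V_SG − |V_tp|)², so V_SG − |V_tp| = √(2 I_D / k_p) = √(2 × 5.18 / 6.2) = 1.29 V.
V_SG = 0.927 + 1.29 = 2.22 V.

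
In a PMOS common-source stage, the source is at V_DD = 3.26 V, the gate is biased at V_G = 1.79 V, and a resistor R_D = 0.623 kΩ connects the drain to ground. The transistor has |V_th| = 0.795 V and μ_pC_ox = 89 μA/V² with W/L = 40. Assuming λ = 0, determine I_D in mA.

I_D = 0.811 mA

V_SG = V_DD − V_G = 3.26 − 1.79 = 1.47 V, so V_ov = 1.47 − 0.795 = 0.675 V.
k_p = μ_pC_ox · (W/L) = 3.56 mA/V².
Assume saturation: I_D = ½ k_p V_ov² = 0.5 × 3.56 × 0.675² = 0.811 mA, giving V_SD = V_DD − I_D R_D = 3.26 − 0.811 × 0.623 = 2.75 V.
V_SD = 2.75 V ≥ V_ov = 0.675 V, confirming saturation.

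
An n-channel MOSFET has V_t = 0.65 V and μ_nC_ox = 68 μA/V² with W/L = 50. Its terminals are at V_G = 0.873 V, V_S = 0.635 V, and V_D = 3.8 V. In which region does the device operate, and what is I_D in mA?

Cutoff; I_D = 0 mA

V_GS = V_G − V_S = 0.873 − 0.635 = 0.238 V; V_DS = V_D − V_S = 3.8 − 0.635 = 3.17 V.
V_GS = 0.238 V < V_t = 0.65 V, so the transistor is in cutoff.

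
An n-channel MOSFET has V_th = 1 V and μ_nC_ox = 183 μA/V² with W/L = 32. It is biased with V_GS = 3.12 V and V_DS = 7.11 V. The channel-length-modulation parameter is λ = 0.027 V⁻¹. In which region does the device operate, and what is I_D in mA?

Saturation; I_D = 15.7 mA

k_n = μ_nC_ox · (W/L) = 5.856 mA/V².
V_ov = V_GS − V_th = 3.12 − 1 = 2.12 V.
Since V_DS = 7.11 V ≥ V_ov = 2.12 V, the device is in saturation.
I_D = ½ k_n V_ov² (1 + λ V_DS) = 0.5 × 5.856 × 2.12² × (1 + 0.027 × 7.11) = 15.7 mA.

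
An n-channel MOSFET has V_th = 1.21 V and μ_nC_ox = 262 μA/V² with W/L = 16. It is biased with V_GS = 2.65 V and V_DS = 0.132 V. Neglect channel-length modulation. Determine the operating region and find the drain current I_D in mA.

k_n = μ_nC_ox · (W/L) = 4.192 mA/V².
V_ov = V_GS − V_th = 2.65 − 1.21 = 1.44 V.
Since V_DS = 0.132 V < V_ov = 1.44 V, the device is in the triode region.
I_D = k_n [V_ov · V_DS − ½ V_DS²] = 4.192 × [1.44 × 0.132 − 0.5 × 0.132²] = 0.76 mA.

Triode; I_D = 0.760 mA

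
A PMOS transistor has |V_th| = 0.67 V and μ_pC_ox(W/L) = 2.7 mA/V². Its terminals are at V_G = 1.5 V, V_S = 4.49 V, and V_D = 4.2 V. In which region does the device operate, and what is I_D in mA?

V_SG = V_S − V_G = 4.49 − 1.5 = 2.99 V; V_SD = V_S − V_D = 4.49 − 4.2 = 0.29 V.
V_ov = V_SG − |V_th| = 2.99 − 0.67 = 2.32 V.
Since V_SD = 0.29 V < V_ov = 2.32 V, the device is in the triode region.
I_D = k_p [V_ov · V_SD − ½ V_SD²] = 2.7 × [2.32 × 0.29 − 0.5 × 0.29²] = 1.7 mA.

Triode; I_D = 1.70 mA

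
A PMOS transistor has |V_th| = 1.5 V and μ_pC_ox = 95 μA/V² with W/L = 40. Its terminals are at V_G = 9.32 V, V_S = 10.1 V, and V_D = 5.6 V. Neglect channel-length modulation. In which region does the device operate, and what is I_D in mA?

V_SG = V_S − V_G = 10.1 − 9.32 = 0.78 V; V_SD = V_S − V_D = 10.1 − 5.6 = 4.5 V.
V_SG = 0.78 V < |V_th| = 1.5 V, so the transistor is in cutoff.

Cutoff; I_D = 0 mA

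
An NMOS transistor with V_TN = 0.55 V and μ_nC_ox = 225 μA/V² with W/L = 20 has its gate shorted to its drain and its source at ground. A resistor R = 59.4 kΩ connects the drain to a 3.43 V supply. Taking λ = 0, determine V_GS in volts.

V_GS = 0.693 V

With gate tied to drain, V_GS = V_DS ≥ V_GS − V_TN, so the device is in saturation.
k_n = μ_nC_ox · (W/L) = 4.5 mA/V².
KCL at the drain: ½ k_n (V_GS − V_TN)² = (V_DD − V_GS)/R.
Let x = V_GS − 0.55. Then 134 x² + x − 2.88 = 0, giving x = 0.143 V (positive root), so V_GS = 0.693 V.
I_D = (V_DD − V_GS)/R = (3.43 − 0.693) / 59.4 = 0.0461 mA.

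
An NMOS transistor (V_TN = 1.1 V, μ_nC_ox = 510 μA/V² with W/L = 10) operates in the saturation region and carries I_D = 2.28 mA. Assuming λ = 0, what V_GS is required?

k_n = μ_nC_ox · (W/L) = 5.1 mA/V².
In saturation I_D = ½ k_n (V_GS − V_TN)², so V_GS − V_TN = √(2 I_D / k_n) = √(2 × 2.28 / 5.1) = 0.946 V.
V_GS = 1.1 + 0.946 = 2.05 V.

V_GS = 2.05 V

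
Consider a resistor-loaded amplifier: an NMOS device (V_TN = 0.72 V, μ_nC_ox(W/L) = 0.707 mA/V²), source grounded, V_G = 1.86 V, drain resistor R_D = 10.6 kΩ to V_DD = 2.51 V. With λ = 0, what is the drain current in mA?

I_D = 0.209 mA

V_GS = V_G = 1.86 V, so V_ov = 1.86 − 0.72 = 1.14 V.
Assume saturation: I_D = ½ k_n V_ov² = 0.5 × 0.707 × 1.14² = 0.459 mA, giving V_DS = V_DD − I_D R_D = 2.51 − 0.459 × 10.6 = -2.36 V.
But -2.36 V < V_ov = 1.14 V, so the device is actually in triode.
In triode I_D = k_n[V_ov V_DS − ½ V_DS²] and I_D = (V_DD − V_DS)/R_D. Equating: 3.75 V_DS² − 9.543 V_DS + 2.51 = 0, giving V_DS = 0.298 V (the root below V_ov).
I_D = (2.51 − 0.298) / 10.6 = 0.209 mA.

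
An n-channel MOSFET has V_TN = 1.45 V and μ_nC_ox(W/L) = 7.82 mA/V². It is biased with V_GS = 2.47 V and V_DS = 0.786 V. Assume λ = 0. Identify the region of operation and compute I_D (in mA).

Triode; I_D = 3.85 mA

V_ov = V_GS − V_TN = 2.47 − 1.45 = 1.02 V.
Since V_DS = 0.786 V < V_ov = 1.02 V, the device is in the triode region.
I_D = k_n [V_ov · V_DS − ½ V_DS²] = 7.82 × [1.02 × 0.786 − 0.5 × 0.786²] = 3.85 mA.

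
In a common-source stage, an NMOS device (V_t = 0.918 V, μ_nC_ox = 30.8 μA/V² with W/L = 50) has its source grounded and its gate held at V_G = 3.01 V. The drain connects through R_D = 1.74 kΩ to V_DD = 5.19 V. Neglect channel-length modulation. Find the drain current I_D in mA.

I_D = 2.42 mA

V_GS = V_G = 3.01 V, so V_ov = 3.01 − 0.918 = 2.09 V.
k_n = μ_nC_ox · (W/L) = 1.54 mA/V².
Assume saturation: I_D = ½ k_n V_ov² = 0.5 × 1.54 × 2.09² = 3.37 mA, giving V_DS = V_DD − I_D R_D = 5.19 − 3.37 × 1.74 = -0.674 V.
But -0.674 V < V_ov = 2.09 V, so the device is actually in triode.
In triode I_D = k_n[V_ov V_DS − ½ V_DS²] and I_D = (V_DD − V_DS)/R_D. Equating: 1.34 V_DS² − 6.606 V_DS + 5.19 = 0, giving V_DS = 0.981 V (the root below V_ov).
I_D = (5.19 − 0.981) / 1.74 = 2.42 mA.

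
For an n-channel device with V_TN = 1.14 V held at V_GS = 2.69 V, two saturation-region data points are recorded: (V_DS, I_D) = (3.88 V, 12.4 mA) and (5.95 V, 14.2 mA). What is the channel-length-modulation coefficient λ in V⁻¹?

λ = 0.0963 V⁻¹

With V_GS fixed, I_D ∝ (1 + λ V_DS) in saturation, so I_D2/I_D1 = (1 + λ V_DS2)/(1 + λ V_DS1).
14.2/12.4 = 1.145 = (1 + 5.95 λ)/(1 + 3.88 λ).
Solving: λ (I_D1 V_DS2 − I_D2 V_DS1) = I_D2 − I_D1, so λ = (14.2 − 12.4) / (12.4 × 5.95 − 14.2 × 3.88) = 1.8 / 18.7 = 0.0963 V⁻¹.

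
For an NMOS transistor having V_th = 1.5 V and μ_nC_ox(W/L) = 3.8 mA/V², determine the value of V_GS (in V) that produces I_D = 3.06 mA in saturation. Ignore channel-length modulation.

V_GS = 2.77 V

In saturation I_D = ½ k_n (V_GS − V_th)², so V_GS − V_th = √(2 I_D / k_n) = √(2 × 3.06 / 3.8) = 1.27 V.
V_GS = 1.5 + 1.27 = 2.77 V.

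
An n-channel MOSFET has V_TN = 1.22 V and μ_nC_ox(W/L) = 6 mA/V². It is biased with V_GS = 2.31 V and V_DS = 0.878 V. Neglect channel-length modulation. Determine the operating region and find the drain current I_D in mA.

Triode; I_D = 3.43 mA

V_ov = V_GS − V_TN = 2.31 − 1.22 = 1.09 V.
Since V_DS = 0.878 V < V_ov = 1.09 V, the device is in the triode region.
I_D = k_n [V_ov · V_DS − ½ V_DS²] = 6 × [1.09 × 0.878 − 0.5 × 0.878²] = 3.43 mA.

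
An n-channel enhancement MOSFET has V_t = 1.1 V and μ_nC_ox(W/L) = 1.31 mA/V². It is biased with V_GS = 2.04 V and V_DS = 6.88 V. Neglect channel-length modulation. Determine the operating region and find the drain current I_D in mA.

V_ov = V_GS − V_t = 2.04 − 1.1 = 0.94 V.
Since V_DS = 6.88 V ≥ V_ov = 0.94 V, the device is in saturation.
I_D = ½ k_n V_ov² = 0.5 × 1.31 × 0.94² = 0.579 mA.

Saturation; I_D = 0.579 mA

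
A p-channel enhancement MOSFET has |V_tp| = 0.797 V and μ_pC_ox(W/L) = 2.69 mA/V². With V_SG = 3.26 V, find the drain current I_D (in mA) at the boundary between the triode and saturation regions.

I_D = 8.16 mA

At the boundary V_SD = V_ov = V_SG − |V_tp| = 3.26 − 0.797 = 2.46 V.
I_D = ½ k_p V_ov² = 0.5 × 2.69 × 2.46² = 8.16 mA.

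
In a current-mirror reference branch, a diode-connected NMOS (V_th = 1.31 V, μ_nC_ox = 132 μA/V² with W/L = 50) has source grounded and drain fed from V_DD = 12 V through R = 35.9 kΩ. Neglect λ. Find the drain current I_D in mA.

I_D = 0.290 mA

With gate tied to drain, V_GS = V_DS ≥ V_GS − V_th, so the device is in saturation.
k_n = μ_nC_ox · (W/L) = 6.6 mA/V².
KCL at the drain: ½ k_n (V_GS − V_th)² = (V_DD − V_GS)/R.
Let x = V_GS − 1.31. Then 118 x² + x − 10.69 = 0, giving x = 0.296 V (positive root), so V_GS = 1.61 V.
I_D = (V_DD − V_GS)/R = (12 − 1.61) / 35.9 = 0.29 mA.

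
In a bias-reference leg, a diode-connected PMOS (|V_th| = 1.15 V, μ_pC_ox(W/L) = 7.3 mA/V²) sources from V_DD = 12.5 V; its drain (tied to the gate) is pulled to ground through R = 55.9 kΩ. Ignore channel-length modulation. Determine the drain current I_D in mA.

With gate tied to drain, V_SG = V_SD ≥ V_SG − |V_th|, so the device is in saturation.
KCL at the drain: ½ k_p (V_SG − |V_th|)² = (V_DD − V_SG)/R.
Let x = V_SG − 1.15. Then 204 x² + x − 11.35 = 0, giving x = 0.233 V (positive root), so V_SG = 1.38 V.
I_D = (V_DD − V_SG)/R = (12.5 − 1.38) / 55.9 = 0.199 mA.

I_D = 0.199 mA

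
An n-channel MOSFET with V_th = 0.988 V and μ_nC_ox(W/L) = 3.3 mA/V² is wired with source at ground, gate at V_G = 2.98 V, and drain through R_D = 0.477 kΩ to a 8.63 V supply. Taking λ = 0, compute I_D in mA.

V_GS = V_G = 2.98 V, so V_ov = 2.98 − 0.988 = 1.99 V.
Assume saturation: I_D = ½ k_n V_ov² = 0.5 × 3.3 × 1.99² = 6.55 mA, giving V_DS = V_DD − I_D R_D = 8.63 − 6.55 × 0.477 = 5.51 V.
V_DS = 5.51 V ≥ V_ov = 1.99 V, confirming saturation.

I_D = 6.55 mA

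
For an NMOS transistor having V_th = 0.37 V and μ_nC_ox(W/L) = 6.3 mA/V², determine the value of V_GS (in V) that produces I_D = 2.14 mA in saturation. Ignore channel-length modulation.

In saturation I_D = ½ k_n (V_GS − V_th)², so V_GS − V_th = √(2 I_D / k_n) = √(2 × 2.14 / 6.3) = 0.824 V.
V_GS = 0.37 + 0.824 = 1.19 V.

V_GS = 1.19 V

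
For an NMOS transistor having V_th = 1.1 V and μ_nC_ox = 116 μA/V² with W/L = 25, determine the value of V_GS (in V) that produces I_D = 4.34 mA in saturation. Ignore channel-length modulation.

V_GS = 2.83 V

k_n = μ_nC_ox · (W/L) = 2.9 mA/V².
In saturation I_D = ½ k_n (V_GS − V_th)², so V_GS − V_th = √(2 I_D / k_n) = √(2 × 4.34 / 2.9) = 1.73 V.
V_GS = 1.1 + 1.73 = 2.83 V.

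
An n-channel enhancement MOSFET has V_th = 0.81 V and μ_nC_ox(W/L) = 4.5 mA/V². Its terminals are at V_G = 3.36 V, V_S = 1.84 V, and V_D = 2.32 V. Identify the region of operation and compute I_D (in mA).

V_GS = V_G − V_S = 3.36 − 1.84 = 1.52 V; V_DS = V_D − V_S = 2.32 − 1.84 = 0.48 V.
V_ov = V_GS − V_th = 1.52 − 0.81 = 0.71 V.
Since V_DS = 0.48 V < V_ov = 0.71 V, the device is in the triode region.
I_D = k_n [V_ov · V_DS − ½ V_DS²] = 4.5 × [0.71 × 0.48 − 0.5 × 0.48²] = 1.02 mA.

Triode; I_D = 1.02 mA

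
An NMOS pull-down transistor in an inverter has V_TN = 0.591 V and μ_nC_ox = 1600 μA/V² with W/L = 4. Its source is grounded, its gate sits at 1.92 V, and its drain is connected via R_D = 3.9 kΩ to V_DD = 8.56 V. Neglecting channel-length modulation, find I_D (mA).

V_GS = V_G = 1.92 V, so V_ov = 1.92 − 0.591 = 1.33 V.
k_n = μ_nC_ox · (W/L) = 6.4 mA/V².
Assume saturation: I_D = ½ k_n V_ov² = 0.5 × 6.4 × 1.33² = 5.65 mA, giving V_DS = V_DD − I_D R_D = 8.56 − 5.65 × 3.9 = -13.5 V.
But -13.5 V < V_ov = 1.33 V, so the device is actually in triode.
In triode I_D = k_n[V_ov V_DS − ½ V_DS²] and I_D = (V_DD − V_DS)/R_D. Equating: 12.5 V_DS² − 34.17 V_DS + 8.56 = 0, giving V_DS = 0.279 V (the root below V_ov).
I_D = (8.56 − 0.279) / 3.9 = 2.12 mA.

I_D = 2.12 mA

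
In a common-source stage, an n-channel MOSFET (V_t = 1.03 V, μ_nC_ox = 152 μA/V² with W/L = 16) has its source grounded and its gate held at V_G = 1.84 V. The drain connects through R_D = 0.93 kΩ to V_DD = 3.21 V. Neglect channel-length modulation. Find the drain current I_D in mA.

I_D = 0.798 mA

V_GS = V_G = 1.84 V, so V_ov = 1.84 − 1.03 = 0.81 V.
k_n = μ_nC_ox · (W/L) = 2.432 mA/V².
Assume saturation: I_D = ½ k_n V_ov² = 0.5 × 2.432 × 0.81² = 0.798 mA, giving V_DS = V_DD − I_D R_D = 3.21 − 0.798 × 0.93 = 2.47 V.
V_DS = 2.47 V ≥ V_ov = 0.81 V, confirming saturation.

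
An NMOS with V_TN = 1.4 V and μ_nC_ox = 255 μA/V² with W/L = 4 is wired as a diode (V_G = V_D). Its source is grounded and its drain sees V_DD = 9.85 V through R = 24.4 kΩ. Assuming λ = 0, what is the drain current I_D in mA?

I_D = 0.314 mA

With gate tied to drain, V_GS = V_DS ≥ V_GS − V_TN, so the device is in saturation.
k_n = μ_nC_ox · (W/L) = 1.02 mA/V².
KCL at the drain: ½ k_n (V_GS − V_TN)² = (V_DD − V_GS)/R.
Let x = V_GS − 1.4. Then 12.4 x² + x − 8.45 = 0, giving x = 0.785 V (positive root), so V_GS = 2.18 V.
I_D = (V_DD − V_GS)/R = (9.85 − 2.18) / 24.4 = 0.314 mA.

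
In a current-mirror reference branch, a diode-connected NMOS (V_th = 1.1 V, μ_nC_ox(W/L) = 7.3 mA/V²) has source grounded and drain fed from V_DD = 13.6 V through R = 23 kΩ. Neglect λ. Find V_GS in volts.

V_GS = 1.48 V

With gate tied to drain, V_GS = V_DS ≥ V_GS − V_th, so the device is in saturation.
KCL at the drain: ½ k_n (V_GS − V_th)² = (V_DD − V_GS)/R.
Let x = V_GS − 1.1. Then 84 x² + x − 12.5 = 0, giving x = 0.38 V (positive root), so V_GS = 1.48 V.
I_D = (V_DD − V_GS)/R = (13.6 − 1.48) / 23 = 0.527 mA.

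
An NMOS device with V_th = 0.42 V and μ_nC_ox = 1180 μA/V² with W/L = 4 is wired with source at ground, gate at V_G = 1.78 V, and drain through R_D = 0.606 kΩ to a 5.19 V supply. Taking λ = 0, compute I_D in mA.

I_D = 4.37 mA

V_GS = V_G = 1.78 V, so V_ov = 1.78 − 0.42 = 1.36 V.
k_n = μ_nC_ox · (W/L) = 4.72 mA/V².
Assume saturation: I_D = ½ k_n V_ov² = 0.5 × 4.72 × 1.36² = 4.37 mA, giving V_DS = V_DD − I_D R_D = 5.19 − 4.37 × 0.606 = 2.54 V.
V_DS = 2.54 V ≥ V_ov = 1.36 V, confirming saturation.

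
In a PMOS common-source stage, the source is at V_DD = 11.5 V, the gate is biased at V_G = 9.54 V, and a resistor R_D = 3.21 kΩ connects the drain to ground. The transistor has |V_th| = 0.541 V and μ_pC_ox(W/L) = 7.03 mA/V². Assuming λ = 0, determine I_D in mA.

V_SG = V_DD − V_G = 11.5 − 9.54 = 1.96 V, so V_ov = 1.96 − 0.541 = 1.42 V.
Assume saturation: I_D = ½ k_p V_ov² = 0.5 × 7.03 × 1.42² = 7.08 mA, giving V_SD = V_DD − I_D R_D = 11.5 − 7.08 × 3.21 = -11.2 V.
But -11.2 V < V_ov = 1.42 V, so the device is actually in triode.
In triode I_D = k_p[V_ov V_SD − ½ V_SD²] and I_D = (V_DD − V_SD)/R_D. Equating: 11.3 V_SD² − 33.02 V_SD + 11.5 = 0, giving V_SD = 0.404 V (the root below V_ov).
I_D = (11.5 − 0.404) / 3.21 = 3.46 mA.

I_D = 3.46 mA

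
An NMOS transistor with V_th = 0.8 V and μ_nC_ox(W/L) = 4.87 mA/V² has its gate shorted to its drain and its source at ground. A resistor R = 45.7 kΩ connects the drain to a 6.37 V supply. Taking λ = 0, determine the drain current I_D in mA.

I_D = 0.117 mA

With gate tied to drain, V_GS = V_DS ≥ V_GS − V_th, so the device is in saturation.
KCL at the drain: ½ k_n (V_GS − V_th)² = (V_DD − V_GS)/R.
Let x = V_GS − 0.8. Then 111 x² + x − 5.57 = 0, giving x = 0.219 V (positive root), so V_GS = 1.02 V.
I_D = (V_DD − V_GS)/R = (6.37 − 1.02) / 45.7 = 0.117 mA.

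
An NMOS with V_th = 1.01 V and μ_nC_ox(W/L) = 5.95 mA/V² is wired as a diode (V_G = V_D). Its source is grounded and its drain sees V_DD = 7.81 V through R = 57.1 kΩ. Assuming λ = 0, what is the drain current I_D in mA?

I_D = 0.116 mA

With gate tied to drain, V_GS = V_DS ≥ V_GS − V_th, so the device is in saturation.
KCL at the drain: ½ k_n (V_GS − V_th)² = (V_DD − V_GS)/R.
Let x = V_GS − 1.01. Then 170 x² + x − 6.8 = 0, giving x = 0.197 V (positive root), so V_GS = 1.21 V.
I_D = (V_DD − V_GS)/R = (7.81 − 1.21) / 57.1 = 0.116 mA.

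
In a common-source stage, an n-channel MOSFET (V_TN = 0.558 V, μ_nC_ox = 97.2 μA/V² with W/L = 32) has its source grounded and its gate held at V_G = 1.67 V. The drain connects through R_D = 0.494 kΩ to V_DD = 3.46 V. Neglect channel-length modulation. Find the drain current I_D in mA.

V_GS = V_G = 1.67 V, so V_ov = 1.67 − 0.558 = 1.11 V.
k_n = μ_nC_ox · (W/L) = 3.11 mA/V².
Assume saturation: I_D = ½ k_n V_ov² = 0.5 × 3.11 × 1.11² = 1.92 mA, giving V_DS = V_DD − I_D R_D = 3.46 − 1.92 × 0.494 = 2.51 V.
V_DS = 2.51 V ≥ V_ov = 1.11 V, confirming saturation.

I_D = 1.92 mA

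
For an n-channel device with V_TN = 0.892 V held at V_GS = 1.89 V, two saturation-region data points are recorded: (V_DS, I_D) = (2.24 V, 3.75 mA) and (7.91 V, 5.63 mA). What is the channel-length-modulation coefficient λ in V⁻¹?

With V_GS fixed, I_D ∝ (1 + λ V_DS) in saturation, so I_D2/I_D1 = (1 + λ V_DS2)/(1 + λ V_DS1).
5.63/3.75 = 1.501 = (1 + 7.91 λ)/(1 + 2.24 λ).
Solving: λ (I_D1 V_DS2 − I_D2 V_DS1) = I_D2 − I_D1, so λ = (5.63 − 3.75) / (3.75 × 7.91 − 5.63 × 2.24) = 1.88 / 17.1 = 0.11 V⁻¹.

λ = 0.110 V⁻¹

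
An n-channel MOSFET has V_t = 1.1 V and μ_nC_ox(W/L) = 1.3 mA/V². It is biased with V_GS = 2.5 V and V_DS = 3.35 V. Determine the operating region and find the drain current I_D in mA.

Saturation; I_D = 1.27 mA

V_ov = V_GS − V_t = 2.5 − 1.1 = 1.4 V.
Since V_DS = 3.35 V ≥ V_ov = 1.4 V, the device is in saturation.
I_D = ½ k_n V_ov² = 0.5 × 1.3 × 1.4² = 1.27 mA.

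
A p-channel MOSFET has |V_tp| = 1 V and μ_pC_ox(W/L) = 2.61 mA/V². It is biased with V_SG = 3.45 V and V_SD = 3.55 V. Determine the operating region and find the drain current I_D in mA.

V_ov = V_SG − |V_tp| = 3.45 − 1 = 2.45 V.
Since V_SD = 3.55 V ≥ V_ov = 2.45 V, the device is in saturation.
I_D = ½ k_p V_ov² = 0.5 × 2.61 × 2.45² = 7.83 mA.

Saturation; I_D = 7.83 mA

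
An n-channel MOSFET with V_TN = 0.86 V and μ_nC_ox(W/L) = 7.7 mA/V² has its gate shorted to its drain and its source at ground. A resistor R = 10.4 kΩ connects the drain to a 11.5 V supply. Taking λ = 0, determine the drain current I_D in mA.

I_D = 0.975 mA

With gate tied to drain, V_GS = V_DS ≥ V_GS − V_TN, so the device is in saturation.
KCL at the drain: ½ k_n (V_GS − V_TN)² = (V_DD − V_GS)/R.
Let x = V_GS − 0.86. Then 40 x² + x − 10.64 = 0, giving x = 0.503 V (positive root), so V_GS = 1.36 V.
I_D = (V_DD − V_GS)/R = (11.5 − 1.36) / 10.4 = 0.975 mA.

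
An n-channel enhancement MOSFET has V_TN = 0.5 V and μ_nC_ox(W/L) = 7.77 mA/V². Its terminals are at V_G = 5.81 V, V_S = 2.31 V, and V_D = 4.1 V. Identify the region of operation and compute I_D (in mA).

Triode; I_D = 29.3 mA

V_GS = V_G − V_S = 5.81 − 2.31 = 3.5 V; V_DS = V_D − V_S = 4.1 − 2.31 = 1.79 V.
V_ov = V_GS − V_TN = 3.5 − 0.5 = 3 V.
Since V_DS = 1.79 V < V_ov = 3 V, the device is in the triode region.
I_D = k_n [V_ov · V_DS − ½ V_DS²] = 7.77 × [3 × 1.79 − 0.5 × 1.79²] = 29.3 mA.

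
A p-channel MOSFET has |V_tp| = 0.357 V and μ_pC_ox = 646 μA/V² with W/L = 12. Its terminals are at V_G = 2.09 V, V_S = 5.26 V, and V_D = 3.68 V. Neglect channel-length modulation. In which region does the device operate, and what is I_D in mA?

Triode; I_D = 24.8 mA

V_SG = V_S − V_G = 5.26 − 2.09 = 3.17 V; V_SD = V_S − V_D = 5.26 − 3.68 = 1.58 V.
k_p = μ_pC_ox · (W/L) = 7.752 mA/V².
V_ov = V_SG − |V_tp| = 3.17 − 0.357 = 2.81 V.
Since V_SD = 1.58 V < V_ov = 2.81 V, the device is in the triode region.
I_D = k_p [V_ov · V_SD − ½ V_SD²] = 7.752 × [2.81 × 1.58 − 0.5 × 1.58²] = 24.8 mA.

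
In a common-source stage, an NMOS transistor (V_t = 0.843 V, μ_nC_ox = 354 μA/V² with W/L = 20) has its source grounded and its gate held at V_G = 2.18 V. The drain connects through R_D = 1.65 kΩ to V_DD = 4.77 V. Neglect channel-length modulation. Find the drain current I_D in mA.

V_GS = V_G = 2.18 V, so V_ov = 2.18 − 0.843 = 1.34 V.
k_n = μ_nC_ox · (W/L) = 7.08 mA/V².
Assume saturation: I_D = ½ k_n V_ov² = 0.5 × 7.08 × 1.34² = 6.33 mA, giving V_DS = V_DD − I_D R_D = 4.77 − 6.33 × 1.65 = -5.67 V.
But -5.67 V < V_ov = 1.34 V, so the device is actually in triode.
In triode I_D = k_n[V_ov V_DS − ½ V_DS²] and I_D = (V_DD − V_DS)/R_D. Equating: 5.84 V_DS² − 16.62 V_DS + 4.77 = 0, giving V_DS = 0.324 V (the root below V_ov).
I_D = (4.77 − 0.324) / 1.65 = 2.69 mA.

I_D = 2.69 mA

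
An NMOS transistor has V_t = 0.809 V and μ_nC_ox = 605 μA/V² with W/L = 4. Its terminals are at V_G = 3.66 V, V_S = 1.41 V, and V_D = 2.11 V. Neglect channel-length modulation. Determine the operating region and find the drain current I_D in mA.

Triode; I_D = 1.85 mA

V_GS = V_G − V_S = 3.66 − 1.41 = 2.25 V; V_DS = V_D − V_S = 2.11 − 1.41 = 0.7 V.
k_n = μ_nC_ox · (W/L) = 2.42 mA/V².
V_ov = V_GS − V_t = 2.25 − 0.809 = 1.44 V.
Since V_DS = 0.7 V < V_ov = 1.44 V, the device is in the triode region.
I_D = k_n [V_ov · V_DS − ½ V_DS²] = 2.42 × [1.44 × 0.7 − 0.5 × 0.7²] = 1.85 mA.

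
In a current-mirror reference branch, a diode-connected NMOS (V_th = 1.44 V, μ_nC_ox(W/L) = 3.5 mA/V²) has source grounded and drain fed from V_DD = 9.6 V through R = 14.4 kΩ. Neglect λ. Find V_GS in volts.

V_GS = 1.99 V

With gate tied to drain, V_GS = V_DS ≥ V_GS − V_th, so the device is in saturation.
KCL at the drain: ½ k_n (V_GS − V_th)² = (V_DD − V_GS)/R.
Let x = V_GS − 1.44. Then 25.2 x² + x − 8.16 = 0, giving x = 0.55 V (positive root), so V_GS = 1.99 V.
I_D = (V_DD − V_GS)/R = (9.6 − 1.99) / 14.4 = 0.529 mA.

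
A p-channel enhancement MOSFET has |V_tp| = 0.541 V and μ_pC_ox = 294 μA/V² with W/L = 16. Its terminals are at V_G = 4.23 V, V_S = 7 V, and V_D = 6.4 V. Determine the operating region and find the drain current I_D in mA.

Triode; I_D = 5.44 mA

V_SG = V_S − V_G = 7 − 4.23 = 2.77 V; V_SD = V_S − V_D = 7 − 6.4 = 0.6 V.
k_p = μ_pC_ox · (W/L) = 4.704 mA/V².
V_ov = V_SG − |V_tp| = 2.77 − 0.541 = 2.23 V.
Since V_SD = 0.6 V < V_ov = 2.23 V, the device is in the triode region.
I_D = k_p [V_ov · V_SD − ½ V_SD²] = 4.704 × [2.23 × 0.6 − 0.5 × 0.6²] = 5.44 mA.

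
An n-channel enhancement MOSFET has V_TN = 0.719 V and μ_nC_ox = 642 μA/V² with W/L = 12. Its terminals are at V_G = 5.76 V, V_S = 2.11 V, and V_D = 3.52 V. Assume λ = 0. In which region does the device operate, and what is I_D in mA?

Triode; I_D = 24.2 mA

V_GS = V_G − V_S = 5.76 − 2.11 = 3.65 V; V_DS = V_D − V_S = 3.52 − 2.11 = 1.41 V.
k_n = μ_nC_ox · (W/L) = 7.704 mA/V².
V_ov = V_GS − V_TN = 3.65 − 0.719 = 2.93 V.
Since V_DS = 1.41 V < V_ov = 2.93 V, the device is in the triode region.
I_D = k_n [V_ov · V_DS − ½ V_DS²] = 7.704 × [2.93 × 1.41 − 0.5 × 1.41²] = 24.2 mA.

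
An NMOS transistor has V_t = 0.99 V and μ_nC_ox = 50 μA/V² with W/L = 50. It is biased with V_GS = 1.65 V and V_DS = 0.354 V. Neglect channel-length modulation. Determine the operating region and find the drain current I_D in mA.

Triode; I_D = 0.427 mA

k_n = μ_nC_ox · (W/L) = 2.5 mA/V².
V_ov = V_GS − V_t = 1.65 − 0.99 = 0.66 V.
Since V_DS = 0.354 V < V_ov = 0.66 V, the device is in the triode region.
I_D = k_n [V_ov · V_DS − ½ V_DS²] = 2.5 × [0.66 × 0.354 − 0.5 × 0.354²] = 0.427 mA.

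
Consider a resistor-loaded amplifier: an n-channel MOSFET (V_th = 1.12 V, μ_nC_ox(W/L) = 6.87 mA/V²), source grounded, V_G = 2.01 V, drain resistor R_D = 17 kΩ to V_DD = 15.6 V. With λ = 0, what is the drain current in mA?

V_GS = V_G = 2.01 V, so V_ov = 2.01 − 1.12 = 0.89 V.
Assume saturation: I_D = ½ k_n V_ov² = 0.5 × 6.87 × 0.89² = 2.72 mA, giving V_DS = V_DD − I_D R_D = 15.6 − 2.72 × 17 = -30.7 V.
But -30.7 V < V_ov = 0.89 V, so the device is actually in triode.
In triode I_D = k_n[V_ov V_DS − ½ V_DS²] and I_D = (V_DD − V_DS)/R_D. Equating: 58.4 V_DS² − 104.9 V_DS + 15.6 = 0, giving V_DS = 0.164 V (the root below V_ov).
I_D = (15.6 − 0.164) / 17 = 0.908 mA.

I_D = 0.908 mA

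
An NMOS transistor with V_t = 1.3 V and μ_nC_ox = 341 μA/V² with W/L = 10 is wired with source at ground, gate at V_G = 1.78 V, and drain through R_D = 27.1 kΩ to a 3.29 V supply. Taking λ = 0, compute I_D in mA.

V_GS = V_G = 1.78 V, so V_ov = 1.78 − 1.3 = 0.48 V.
k_n = μ_nC_ox · (W/L) = 3.41 mA/V².
Assume saturation: I_D = ½ k_n V_ov² = 0.5 × 3.41 × 0.48² = 0.393 mA, giving V_DS = V_DD − I_D R_D = 3.29 − 0.393 × 27.1 = -7.36 V.
But -7.36 V < V_ov = 0.48 V, so the device is actually in triode.
In triode I_D = k_n[V_ov V_DS − ½ V_DS²] and I_D = (V_DD − V_DS)/R_D. Equating: 46.2 V_DS² − 45.36 V_DS + 3.29 = 0, giving V_DS = 0.0789 V (the root below V_ov).
I_D = (3.29 − 0.0789) / 27.1 = 0.118 mA.

I_D = 0.118 mA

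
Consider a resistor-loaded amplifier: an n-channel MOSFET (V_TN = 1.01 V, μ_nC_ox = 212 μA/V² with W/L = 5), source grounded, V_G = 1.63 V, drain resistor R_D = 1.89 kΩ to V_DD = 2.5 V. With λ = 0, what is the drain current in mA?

I_D = 0.204 mA

V_GS = V_G = 1.63 V, so V_ov = 1.63 − 1.01 = 0.62 V.
k_n = μ_nC_ox · (W/L) = 1.06 mA/V².
Assume saturation: I_D = ½ k_n V_ov² = 0.5 × 1.06 × 0.62² = 0.204 mA, giving V_DS = V_DD − I_D R_D = 2.5 − 0.204 × 1.89 = 2.11 V.
V_DS = 2.11 V ≥ V_ov = 0.62 V, confirming saturation.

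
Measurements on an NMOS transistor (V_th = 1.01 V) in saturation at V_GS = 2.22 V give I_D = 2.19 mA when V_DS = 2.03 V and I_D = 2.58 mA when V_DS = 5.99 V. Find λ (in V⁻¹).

λ = 0.0495 V⁻¹

With V_GS fixed, I_D ∝ (1 + λ V_DS) in saturation, so I_D2/I_D1 = (1 + λ V_DS2)/(1 + λ V_DS1).
2.58/2.19 = 1.178 = (1 + 5.99 λ)/(1 + 2.03 λ).
Solving: λ (I_D1 V_DS2 − I_D2 V_DS1) = I_D2 − I_D1, so λ = (2.58 − 2.19) / (2.19 × 5.99 − 2.58 × 2.03) = 0.39 / 7.88 = 0.0495 V⁻¹.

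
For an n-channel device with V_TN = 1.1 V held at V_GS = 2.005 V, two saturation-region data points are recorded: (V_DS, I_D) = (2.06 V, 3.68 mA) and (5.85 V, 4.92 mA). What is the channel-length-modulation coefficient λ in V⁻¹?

λ = 0.109 V⁻¹

With V_GS fixed, I_D ∝ (1 + λ V_DS) in saturation, so I_D2/I_D1 = (1 + λ V_DS2)/(1 + λ V_DS1).
4.92/3.68 = 1.337 = (1 + 5.85 λ)/(1 + 2.06 λ).
Solving: λ (I_D1 V_DS2 − I_D2 V_DS1) = I_D2 − I_D1, so λ = (4.92 − 3.68) / (3.68 × 5.85 − 4.92 × 2.06) = 1.24 / 11.4 = 0.109 V⁻¹.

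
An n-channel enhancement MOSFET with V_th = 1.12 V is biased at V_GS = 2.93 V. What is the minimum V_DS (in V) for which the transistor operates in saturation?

V_DS,sat = 1.81 V

The boundary between triode and saturation is V_DS = V_GS − V_th = V_ov.
V_ov = 2.93 − 1.12 = 1.81 V.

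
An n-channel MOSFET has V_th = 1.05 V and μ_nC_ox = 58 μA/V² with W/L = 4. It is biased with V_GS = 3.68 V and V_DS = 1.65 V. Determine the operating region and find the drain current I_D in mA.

k_n = μ_nC_ox · (W/L) = 0.232 mA/V².
V_ov = V_GS − V_th = 3.68 − 1.05 = 2.63 V.
Since V_DS = 1.65 V < V_ov = 2.63 V, the device is in the triode region.
I_D = k_n [V_ov · V_DS − ½ V_DS²] = 0.232 × [2.63 × 1.65 − 0.5 × 1.65²] = 0.691 mA.

Triode; I_D = 0.691 mA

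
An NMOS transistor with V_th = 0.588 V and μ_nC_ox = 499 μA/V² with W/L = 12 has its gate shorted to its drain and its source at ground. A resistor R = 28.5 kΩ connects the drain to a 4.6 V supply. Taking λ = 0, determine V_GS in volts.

V_GS = 0.799 V

With gate tied to drain, V_GS = V_DS ≥ V_GS − V_th, so the device is in saturation.
k_n = μ_nC_ox · (W/L) = 5.988 mA/V².
KCL at the drain: ½ k_n (V_GS − V_th)² = (V_DD − V_GS)/R.
Let x = V_GS − 0.588. Then 85.3 x² + x − 4.012 = 0, giving x = 0.211 V (positive root), so V_GS = 0.799 V.
I_D = (V_DD − V_GS)/R = (4.6 − 0.799) / 28.5 = 0.133 mA.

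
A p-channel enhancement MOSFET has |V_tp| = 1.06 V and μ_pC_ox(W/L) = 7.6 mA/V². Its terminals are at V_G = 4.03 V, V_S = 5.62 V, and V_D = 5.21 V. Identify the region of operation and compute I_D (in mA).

Triode; I_D = 1.01 mA

V_SG = V_S − V_G = 5.62 − 4.03 = 1.59 V; V_SD = V_S − V_D = 5.62 − 5.21 = 0.41 V.
V_ov = V_SG − |V_tp| = 1.59 − 1.06 = 0.53 V.
Since V_SD = 0.41 V < V_ov = 0.53 V, the device is in the triode region.
I_D = k_p [V_ov · V_SD − ½ V_SD²] = 7.6 × [0.53 × 0.41 − 0.5 × 0.41²] = 1.01 mA.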